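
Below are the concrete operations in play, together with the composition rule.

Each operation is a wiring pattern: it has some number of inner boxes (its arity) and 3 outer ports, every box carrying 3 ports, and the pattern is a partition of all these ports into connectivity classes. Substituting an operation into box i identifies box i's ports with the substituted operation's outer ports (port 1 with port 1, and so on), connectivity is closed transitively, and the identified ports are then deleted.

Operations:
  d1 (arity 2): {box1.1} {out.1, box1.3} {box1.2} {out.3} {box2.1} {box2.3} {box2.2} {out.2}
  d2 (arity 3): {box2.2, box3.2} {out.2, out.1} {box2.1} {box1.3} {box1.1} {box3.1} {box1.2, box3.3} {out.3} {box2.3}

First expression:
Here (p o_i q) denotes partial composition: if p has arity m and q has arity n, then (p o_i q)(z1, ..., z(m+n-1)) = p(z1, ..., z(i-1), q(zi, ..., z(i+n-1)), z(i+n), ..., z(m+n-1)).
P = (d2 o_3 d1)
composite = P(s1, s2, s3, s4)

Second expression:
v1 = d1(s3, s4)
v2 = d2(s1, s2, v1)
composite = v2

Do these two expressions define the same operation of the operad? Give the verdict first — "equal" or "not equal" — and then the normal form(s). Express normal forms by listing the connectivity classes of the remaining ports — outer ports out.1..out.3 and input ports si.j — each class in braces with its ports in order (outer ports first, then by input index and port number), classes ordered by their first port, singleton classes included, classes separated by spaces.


equal; both compose to {out.1, out.2} {out.3} {s1.1} {s1.2} {s1.3} {s2.1} {s2.2} {s2.3} {s3.1} {s3.2} {s3.3} {s4.1} {s4.2} {s4.3}

Normal form of the first expression: {out.1, out.2} {out.3} {s1.1} {s1.2} {s1.3} {s2.1} {s2.2} {s2.3} {s3.1} {s3.2} {s3.3} {s4.1} {s4.2} {s4.3}
Normal form of the second expression: {out.1, out.2} {out.3} {s1.1} {s1.2} {s1.3} {s2.1} {s2.2} {s2.3} {s3.1} {s3.2} {s3.3} {s4.1} {s4.2} {s4.3}
Both agree, so they are equal.


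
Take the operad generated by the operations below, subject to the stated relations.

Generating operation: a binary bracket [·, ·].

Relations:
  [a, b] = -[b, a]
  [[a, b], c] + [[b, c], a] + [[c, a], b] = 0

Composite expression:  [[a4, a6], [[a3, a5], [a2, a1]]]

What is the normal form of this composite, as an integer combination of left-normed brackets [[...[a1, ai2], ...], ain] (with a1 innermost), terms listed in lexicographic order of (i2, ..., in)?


-[[[[[a1, a2], a3], a5], a4], a6] + [[[[[a1, a2], a3], a5], a6], a4] + [[[[[a1, a2], a5], a3], a4], a6] - [[[[[a1, a2], a5], a3], a6], a4]

In the tensor algebra, words opening a1 carry the a1-anchored form.
Composite bracket: [[a4, a6], [[a3, a5], [a2, a1]]]
Under [a, b] = ab - ba we get 32 signed associative words (2^5 = 32).
Collect the words opening with a1:
  the word a1a2a3a5a4a6 carries sign -1 and contributes -[[[[[a1, a2], a3], a5], a4], a6]
  the word a1a2a3a5a6a4 carries sign +1 and contributes +[[[[[a1, a2], a3], a5], a6], a4]
  the word a1a2a5a3a4a6 carries sign +1 and contributes +[[[[[a1, a2], a5], a3], a4], a6]
  the word a1a2a5a3a6a4 carries sign -1 and contributes -[[[[[a1, a2], a5], a3], a6], a4]


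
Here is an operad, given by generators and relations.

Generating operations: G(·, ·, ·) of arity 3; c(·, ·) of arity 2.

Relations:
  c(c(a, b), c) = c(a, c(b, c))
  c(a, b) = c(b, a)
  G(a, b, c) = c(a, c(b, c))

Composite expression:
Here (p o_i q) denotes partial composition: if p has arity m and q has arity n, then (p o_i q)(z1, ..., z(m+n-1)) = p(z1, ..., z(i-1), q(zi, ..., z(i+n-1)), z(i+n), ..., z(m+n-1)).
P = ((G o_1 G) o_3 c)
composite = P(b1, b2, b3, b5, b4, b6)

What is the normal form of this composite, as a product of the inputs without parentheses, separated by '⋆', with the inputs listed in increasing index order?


b1 ⋆ b2 ⋆ b3 ⋆ b4 ⋆ b5 ⋆ b6

Both nesting and order wash out for G; what remains is which b's occur.
c(b3, b5) collapses to b3 ⋆ b5
G(b1, b2, c(b3, b5)) collapses to b1 ⋆ b2 ⋆ b3 ⋆ b5
G(G(b1, b2, c(b3, b5)), b4, b6) collapses to b1 ⋆ b2 ⋆ b3 ⋆ b5 ⋆ b4 ⋆ b6
commutativity sorts the factors: b1 ⋆ b2 ⋆ b3 ⋆ b4 ⋆ b5 ⋆ b6


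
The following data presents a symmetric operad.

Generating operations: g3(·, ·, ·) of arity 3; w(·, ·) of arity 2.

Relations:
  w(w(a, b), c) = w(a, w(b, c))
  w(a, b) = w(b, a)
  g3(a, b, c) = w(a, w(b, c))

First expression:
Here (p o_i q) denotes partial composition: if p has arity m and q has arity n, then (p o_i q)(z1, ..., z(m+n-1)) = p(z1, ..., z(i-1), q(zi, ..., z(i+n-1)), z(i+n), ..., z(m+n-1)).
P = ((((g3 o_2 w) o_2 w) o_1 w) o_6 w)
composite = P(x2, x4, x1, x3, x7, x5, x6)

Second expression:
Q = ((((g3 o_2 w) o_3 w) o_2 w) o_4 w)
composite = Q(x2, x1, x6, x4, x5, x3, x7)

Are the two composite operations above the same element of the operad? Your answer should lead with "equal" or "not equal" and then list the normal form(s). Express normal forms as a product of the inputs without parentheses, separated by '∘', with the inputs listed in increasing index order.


The first composite normalizes to x1 ∘ x2 ∘ x3 ∘ x4 ∘ x5 ∘ x6 ∘ x7
The second composite normalizes to x1 ∘ x2 ∘ x3 ∘ x4 ∘ x5 ∘ x6 ∘ x7
The forms coincide; equal.

equal; the common form is x1 ∘ x2 ∘ x3 ∘ x4 ∘ x5 ∘ x6 ∘ x7


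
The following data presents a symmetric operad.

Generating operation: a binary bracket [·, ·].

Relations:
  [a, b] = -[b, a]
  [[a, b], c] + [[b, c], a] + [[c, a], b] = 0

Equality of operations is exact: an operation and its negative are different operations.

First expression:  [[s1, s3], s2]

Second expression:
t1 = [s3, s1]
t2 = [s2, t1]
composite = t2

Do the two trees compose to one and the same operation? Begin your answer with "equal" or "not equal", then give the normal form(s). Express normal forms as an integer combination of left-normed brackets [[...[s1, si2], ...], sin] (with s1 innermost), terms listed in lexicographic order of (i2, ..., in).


The first expression reduces to [[s1, s3], s2]
The second expression reduces to [[s1, s3], s2]
The forms coincide; equal.

equal; both compose to [[s1, s3], s2]


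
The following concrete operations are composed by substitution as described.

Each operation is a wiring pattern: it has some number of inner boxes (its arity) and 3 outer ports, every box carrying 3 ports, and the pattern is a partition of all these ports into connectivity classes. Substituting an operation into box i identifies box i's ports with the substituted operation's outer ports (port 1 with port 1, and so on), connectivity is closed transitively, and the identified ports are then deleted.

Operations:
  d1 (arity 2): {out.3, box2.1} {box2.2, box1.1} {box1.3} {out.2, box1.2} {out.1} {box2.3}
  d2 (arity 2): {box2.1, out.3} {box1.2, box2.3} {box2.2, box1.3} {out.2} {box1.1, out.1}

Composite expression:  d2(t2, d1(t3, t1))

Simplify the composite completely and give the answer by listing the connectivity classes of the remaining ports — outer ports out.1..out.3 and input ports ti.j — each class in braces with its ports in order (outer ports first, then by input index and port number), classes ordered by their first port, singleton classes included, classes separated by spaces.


{out.1, t2.1} {out.2} {out.3} {t1.1, t2.2} {t1.2, t3.1} {t1.3} {t2.3, t3.2} {t3.3}


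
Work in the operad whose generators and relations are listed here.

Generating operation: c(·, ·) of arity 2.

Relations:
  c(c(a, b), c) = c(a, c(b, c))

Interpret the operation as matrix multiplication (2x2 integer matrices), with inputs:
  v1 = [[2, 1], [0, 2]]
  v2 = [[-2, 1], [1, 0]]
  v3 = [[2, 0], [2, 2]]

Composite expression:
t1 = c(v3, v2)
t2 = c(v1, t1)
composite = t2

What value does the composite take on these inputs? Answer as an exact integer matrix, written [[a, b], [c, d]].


[[-10, 6], [-4, 4]]

c(v3, v2) = [[-4, 2], [-2, 2]]
c(v1, c(v3, v2)) = [[-10, 6], [-4, 4]]


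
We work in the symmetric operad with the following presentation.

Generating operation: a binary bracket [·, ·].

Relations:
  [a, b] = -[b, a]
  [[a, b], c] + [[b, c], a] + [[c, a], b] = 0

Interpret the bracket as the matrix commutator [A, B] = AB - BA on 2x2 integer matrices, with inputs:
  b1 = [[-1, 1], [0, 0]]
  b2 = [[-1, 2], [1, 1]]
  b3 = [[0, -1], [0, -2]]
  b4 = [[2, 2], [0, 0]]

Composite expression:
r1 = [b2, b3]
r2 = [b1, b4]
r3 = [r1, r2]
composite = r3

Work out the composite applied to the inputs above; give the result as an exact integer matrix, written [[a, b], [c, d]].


[[8, -8], [0, -8]]

[b2, b3] = [[1, -2], [2, -1]]
[b1, b4] = [[0, -4], [0, 0]]
[[b2, b3], [b1, b4]] = [[8, -8], [0, -8]]


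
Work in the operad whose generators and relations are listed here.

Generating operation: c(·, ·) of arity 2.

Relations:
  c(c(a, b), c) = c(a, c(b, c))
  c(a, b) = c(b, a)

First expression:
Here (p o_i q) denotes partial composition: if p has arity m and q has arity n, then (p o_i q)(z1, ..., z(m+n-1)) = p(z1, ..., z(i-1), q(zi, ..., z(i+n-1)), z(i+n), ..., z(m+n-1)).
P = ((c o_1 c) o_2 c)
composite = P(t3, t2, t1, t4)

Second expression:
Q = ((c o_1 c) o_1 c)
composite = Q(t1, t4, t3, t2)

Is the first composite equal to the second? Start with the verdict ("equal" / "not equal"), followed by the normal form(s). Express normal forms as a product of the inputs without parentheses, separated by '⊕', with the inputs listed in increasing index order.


equal; the common form is t1 ⊕ t2 ⊕ t3 ⊕ t4

In normal form, the first expression is t1 ⊕ t2 ⊕ t3 ⊕ t4
In normal form, the second expression is t1 ⊕ t2 ⊕ t3 ⊕ t4
Same normal form: equal.


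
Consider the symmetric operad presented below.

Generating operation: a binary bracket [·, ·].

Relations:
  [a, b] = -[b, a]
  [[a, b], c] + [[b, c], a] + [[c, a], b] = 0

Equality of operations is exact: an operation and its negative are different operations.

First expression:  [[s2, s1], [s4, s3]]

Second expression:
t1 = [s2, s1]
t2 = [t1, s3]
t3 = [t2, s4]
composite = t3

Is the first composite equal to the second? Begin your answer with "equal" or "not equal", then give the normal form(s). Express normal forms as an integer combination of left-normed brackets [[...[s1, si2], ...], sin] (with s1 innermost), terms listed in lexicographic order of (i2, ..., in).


not equal; first: [[[s1, s2], s3], s4] - [[[s1, s2], s4], s3]; second: -[[[s1, s2], s3], s4]

The first expression reduces to [[[s1, s2], s3], s4] - [[[s1, s2], s4], s3]
The second expression reduces to -[[[s1, s2], s3], s4]
The normal forms differ: not equal.


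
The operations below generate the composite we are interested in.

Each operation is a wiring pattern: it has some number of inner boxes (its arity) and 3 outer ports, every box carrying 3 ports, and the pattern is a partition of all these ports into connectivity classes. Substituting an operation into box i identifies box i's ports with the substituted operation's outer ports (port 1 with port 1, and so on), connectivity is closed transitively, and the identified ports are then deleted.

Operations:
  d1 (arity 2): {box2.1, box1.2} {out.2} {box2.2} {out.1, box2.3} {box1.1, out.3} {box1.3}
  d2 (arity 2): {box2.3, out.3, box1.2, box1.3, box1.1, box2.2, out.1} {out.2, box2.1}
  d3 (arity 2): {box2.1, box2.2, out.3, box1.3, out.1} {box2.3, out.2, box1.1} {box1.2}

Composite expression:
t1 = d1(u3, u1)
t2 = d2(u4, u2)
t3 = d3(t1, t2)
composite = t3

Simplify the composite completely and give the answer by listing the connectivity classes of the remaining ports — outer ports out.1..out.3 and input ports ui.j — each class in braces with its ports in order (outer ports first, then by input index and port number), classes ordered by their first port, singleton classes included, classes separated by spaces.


{out.1, out.2, out.3, u1.3, u2.1, u2.2, u2.3, u3.1, u4.1, u4.2, u4.3} {u1.1, u3.2} {u1.2} {u3.3}

Substituting into d3 glues patterns; closure does the rest.
after d1, the pattern on (u3, u1) reads {out.1, u1.3} {out.2} {out.3, u3.1} {u1.1, u3.2} {u1.2} {u3.3} (out.j = its outer ports)
after d2, the pattern on (u4, u2) reads {out.1, out.3, u2.2, u2.3, u4.1, u4.2, u4.3} {out.2, u2.1} (out.j = its outer ports)
after d3, the pattern on (u3, u1, u4, u2) reads {out.1, out.2, out.3, u1.3, u2.1, u2.2, u2.3, u3.1, u4.1, u4.2, u4.3} {u1.1, u3.2} {u1.2} {u3.3} (out.j = its outer ports)


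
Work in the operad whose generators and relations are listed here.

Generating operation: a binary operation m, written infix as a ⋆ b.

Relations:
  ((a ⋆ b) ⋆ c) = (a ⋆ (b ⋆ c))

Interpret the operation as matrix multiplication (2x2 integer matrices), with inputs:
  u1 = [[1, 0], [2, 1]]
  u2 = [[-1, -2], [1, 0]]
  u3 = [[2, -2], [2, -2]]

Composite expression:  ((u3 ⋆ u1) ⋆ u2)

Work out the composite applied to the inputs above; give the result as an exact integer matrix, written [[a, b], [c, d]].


[[0, 4], [0, 4]]

(u3 ⋆ u1) = [[-2, -2], [-2, -2]]
((u3 ⋆ u1) ⋆ u2) = [[0, 4], [0, 4]]


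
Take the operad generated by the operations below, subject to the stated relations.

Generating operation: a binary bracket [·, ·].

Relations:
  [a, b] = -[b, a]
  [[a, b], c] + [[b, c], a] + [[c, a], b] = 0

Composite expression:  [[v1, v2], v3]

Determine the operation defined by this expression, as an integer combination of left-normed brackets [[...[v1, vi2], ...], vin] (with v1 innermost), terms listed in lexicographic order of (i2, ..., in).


[[v1, v2], v3]

Expand each bracket as ab - ba; the v1-initial words give the coefficients.
Composite bracket: [[v1, v2], v3]
Applying ab - ba throughout gives 4 signed words (2^2 = 4).
The v1-initial words carry the normal form:
  sign of v1v2v3 is +1, so it contributes +[[v1, v2], v3]


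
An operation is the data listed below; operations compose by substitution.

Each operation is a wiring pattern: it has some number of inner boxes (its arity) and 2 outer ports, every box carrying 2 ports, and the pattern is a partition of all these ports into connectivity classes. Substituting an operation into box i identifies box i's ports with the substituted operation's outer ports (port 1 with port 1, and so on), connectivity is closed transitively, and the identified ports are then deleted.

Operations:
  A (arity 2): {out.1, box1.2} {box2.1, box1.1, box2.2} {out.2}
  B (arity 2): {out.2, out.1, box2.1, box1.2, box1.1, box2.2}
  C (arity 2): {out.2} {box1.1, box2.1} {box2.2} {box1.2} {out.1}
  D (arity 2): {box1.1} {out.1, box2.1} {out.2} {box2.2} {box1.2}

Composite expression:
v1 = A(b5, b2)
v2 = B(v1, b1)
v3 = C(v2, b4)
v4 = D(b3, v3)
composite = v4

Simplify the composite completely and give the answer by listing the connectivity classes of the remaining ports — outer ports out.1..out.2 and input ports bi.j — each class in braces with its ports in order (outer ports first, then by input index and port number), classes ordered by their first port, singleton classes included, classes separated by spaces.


Reachability decides: close wires over D-identified ports.
A over (b5, b2) gives {out.1, b5.2} {out.2} {b2.1, b2.2, b5.1}, out.j being that stage's outer ports
B over (b5, b2, b1) gives {out.1, out.2, b1.1, b1.2, b5.2} {b2.1, b2.2, b5.1}, out.j being that stage's outer ports
C over (b5, b2, b1, b4) gives {out.1} {out.2} {b1.1, b1.2, b4.1, b5.2} {b2.1, b2.2, b5.1} {b4.2}, out.j being that stage's outer ports
D over (b3, b5, b2, b1, b4) gives {out.1} {out.2} {b1.1, b1.2, b4.1, b5.2} {b2.1, b2.2, b5.1} {b3.1} {b3.2} {b4.2}, out.j being that stage's outer ports

{out.1} {out.2} {b1.1, b1.2, b4.1, b5.2} {b2.1, b2.2, b5.1} {b3.1} {b3.2} {b4.2}


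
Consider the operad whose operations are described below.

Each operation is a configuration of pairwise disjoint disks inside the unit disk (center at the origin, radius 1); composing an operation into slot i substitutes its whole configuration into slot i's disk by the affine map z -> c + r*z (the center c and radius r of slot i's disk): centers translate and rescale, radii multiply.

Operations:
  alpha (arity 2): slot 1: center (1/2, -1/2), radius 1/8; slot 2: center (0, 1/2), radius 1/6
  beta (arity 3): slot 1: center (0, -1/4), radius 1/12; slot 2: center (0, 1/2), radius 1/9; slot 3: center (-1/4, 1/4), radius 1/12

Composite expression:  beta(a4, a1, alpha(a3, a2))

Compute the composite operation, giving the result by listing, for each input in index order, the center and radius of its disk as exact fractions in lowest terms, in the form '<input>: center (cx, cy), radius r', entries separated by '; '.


a1: center (0, 1/2), radius 1/9; a2: center (-1/4, 7/24), radius 1/72; a3: center (-5/24, 5/24), radius 1/96; a4: center (0, -1/4), radius 1/12

Below beta, radii multiply path by path; the a-disk centers shift.
a4 passes through 1 substitution, ending at center (0, -1/4), radius 1/12
a1 passes through 1 substitution, ending at center (0, 1/2), radius 1/9
a3 passes through 2 substitutions, ending at center (-5/24, 5/24), radius 1/96
a2 passes through 2 substitutions, ending at center (-1/4, 7/24), radius 1/72


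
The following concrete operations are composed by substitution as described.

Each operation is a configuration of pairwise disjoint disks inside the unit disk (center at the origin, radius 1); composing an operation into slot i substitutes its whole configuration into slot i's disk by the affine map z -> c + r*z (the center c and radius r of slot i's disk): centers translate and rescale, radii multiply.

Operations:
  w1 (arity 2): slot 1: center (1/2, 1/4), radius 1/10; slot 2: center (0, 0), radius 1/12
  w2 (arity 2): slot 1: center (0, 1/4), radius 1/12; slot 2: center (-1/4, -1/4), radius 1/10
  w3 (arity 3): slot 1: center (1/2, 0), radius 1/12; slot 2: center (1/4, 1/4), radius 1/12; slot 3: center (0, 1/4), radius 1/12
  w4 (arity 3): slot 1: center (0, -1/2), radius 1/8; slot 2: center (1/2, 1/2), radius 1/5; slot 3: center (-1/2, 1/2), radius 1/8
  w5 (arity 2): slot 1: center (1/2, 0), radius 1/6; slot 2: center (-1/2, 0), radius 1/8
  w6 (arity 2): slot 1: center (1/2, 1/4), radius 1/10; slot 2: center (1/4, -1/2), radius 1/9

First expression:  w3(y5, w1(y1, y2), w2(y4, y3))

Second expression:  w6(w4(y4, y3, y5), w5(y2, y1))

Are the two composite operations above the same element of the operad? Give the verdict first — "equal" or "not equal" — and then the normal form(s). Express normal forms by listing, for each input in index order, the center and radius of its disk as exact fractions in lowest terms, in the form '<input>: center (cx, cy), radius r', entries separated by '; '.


Normal form of the first expression: y1: center (7/24, 13/48), radius 1/120; y2: center (1/4, 1/4), radius 1/144; y3: center (-1/48, 11/48), radius 1/120; y4: center (0, 13/48), radius 1/144; y5: center (1/2, 0), radius 1/12
Normal form of the second expression: y1: center (7/36, -1/2), radius 1/72; y2: center (11/36, -1/2), radius 1/54; y3: center (11/20, 3/10), radius 1/50; y4: center (1/2, 1/5), radius 1/80; y5: center (9/20, 3/10), radius 1/80
Distinct normal forms: not equal.

not equal; first: y1: center (7/24, 13/48), radius 1/120; y2: center (1/4, 1/4), radius 1/144; y3: center (-1/48, 11/48), radius 1/120; y4: center (0, 13/48), radius 1/144; y5: center (1/2, 0), radius 1/12; second: y1: center (7/36, -1/2), radius 1/72; y2: center (11/36, -1/2), radius 1/54; y3: center (11/20, 3/10), radius 1/50; y4: center (1/2, 1/5), radius 1/80; y5: center (9/20, 3/10), radius 1/80


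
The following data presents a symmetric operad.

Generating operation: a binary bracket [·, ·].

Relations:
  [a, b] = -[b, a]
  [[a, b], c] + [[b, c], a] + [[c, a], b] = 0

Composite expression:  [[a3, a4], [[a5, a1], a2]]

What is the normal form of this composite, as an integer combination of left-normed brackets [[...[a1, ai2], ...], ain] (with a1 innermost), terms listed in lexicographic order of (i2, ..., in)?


In the tensor algebra, words opening a1 carry the a1-anchored form.
Composite bracket: [[a3, a4], [[a5, a1], a2]]
Each bracket splits as ab - ba, giving 16 signed words (2^4 = 16).
Collect the words opening with a1:
  the word a1a5a2a3a4 carries sign +1 and contributes +[[[[a1, a5], a2], a3], a4]
  the word a1a5a2a4a3 carries sign -1 and contributes -[[[[a1, a5], a2], a4], a3]

[[[[a1, a5], a2], a3], a4] - [[[[a1, a5], a2], a4], a3]


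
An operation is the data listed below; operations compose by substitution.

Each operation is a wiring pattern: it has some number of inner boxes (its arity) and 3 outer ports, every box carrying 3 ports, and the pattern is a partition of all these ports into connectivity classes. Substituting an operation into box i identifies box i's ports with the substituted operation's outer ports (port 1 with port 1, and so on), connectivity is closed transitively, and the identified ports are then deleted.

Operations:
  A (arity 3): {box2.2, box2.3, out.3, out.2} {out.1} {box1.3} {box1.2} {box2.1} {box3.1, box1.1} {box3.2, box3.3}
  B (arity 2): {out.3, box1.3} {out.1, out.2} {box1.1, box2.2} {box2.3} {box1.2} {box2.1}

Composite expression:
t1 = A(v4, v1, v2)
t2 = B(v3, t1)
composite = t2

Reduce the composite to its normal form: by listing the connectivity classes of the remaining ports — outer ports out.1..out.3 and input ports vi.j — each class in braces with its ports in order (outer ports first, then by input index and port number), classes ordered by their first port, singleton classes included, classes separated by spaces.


{out.1, out.2} {out.3, v3.3} {v1.1} {v1.2, v1.3, v3.1} {v2.1, v4.1} {v2.2, v2.3} {v3.2} {v4.2} {v4.3}

Two ports join when wires chain via B-identified ports.
stage A: inputs (v4, v1, v2), connectivity {out.1} {out.2, out.3, v1.2, v1.3} {v1.1} {v2.1, v4.1} {v2.2, v2.3} {v4.2} {v4.3}, out.j its boundary
stage B: inputs (v3, v4, v1, v2), connectivity {out.1, out.2} {out.3, v3.3} {v1.1} {v1.2, v1.3, v3.1} {v2.1, v4.1} {v2.2, v2.3} {v3.2} {v4.2} {v4.3}, out.j its boundary


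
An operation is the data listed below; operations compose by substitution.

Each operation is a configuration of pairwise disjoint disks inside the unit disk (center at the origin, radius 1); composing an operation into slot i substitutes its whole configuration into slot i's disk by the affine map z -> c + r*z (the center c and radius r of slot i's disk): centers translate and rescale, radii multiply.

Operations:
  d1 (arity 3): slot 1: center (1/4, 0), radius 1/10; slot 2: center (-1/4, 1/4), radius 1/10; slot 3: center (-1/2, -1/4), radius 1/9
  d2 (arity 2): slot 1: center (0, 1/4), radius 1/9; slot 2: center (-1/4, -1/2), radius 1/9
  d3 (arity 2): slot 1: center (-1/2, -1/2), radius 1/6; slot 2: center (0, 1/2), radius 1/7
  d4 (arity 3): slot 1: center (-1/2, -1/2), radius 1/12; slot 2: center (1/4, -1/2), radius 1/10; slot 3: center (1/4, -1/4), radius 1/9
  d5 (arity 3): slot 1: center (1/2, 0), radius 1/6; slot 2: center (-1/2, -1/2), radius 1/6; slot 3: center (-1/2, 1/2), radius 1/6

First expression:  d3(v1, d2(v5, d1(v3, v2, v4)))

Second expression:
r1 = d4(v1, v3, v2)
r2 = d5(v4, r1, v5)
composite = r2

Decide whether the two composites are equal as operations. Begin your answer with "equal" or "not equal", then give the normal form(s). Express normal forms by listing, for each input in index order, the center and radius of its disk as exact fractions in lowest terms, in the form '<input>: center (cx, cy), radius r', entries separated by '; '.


not equal; first: v1: center (-1/2, -1/2), radius 1/6; v2: center (-5/126, 109/252), radius 1/630; v3: center (-2/63, 3/7), radius 1/630; v4: center (-11/252, 107/252), radius 1/567; v5: center (0, 15/28), radius 1/63; second: v1: center (-7/12, -7/12), radius 1/72; v2: center (-11/24, -13/24), radius 1/54; v3: center (-11/24, -7/12), radius 1/60; v4: center (1/2, 0), radius 1/6; v5: center (-1/2, 1/2), radius 1/6

The first expression reduces to v1: center (-1/2, -1/2), radius 1/6; v2: center (-5/126, 109/252), radius 1/630; v3: center (-2/63, 3/7), radius 1/630; v4: center (-11/252, 107/252), radius 1/567; v5: center (0, 15/28), radius 1/63
The second expression reduces to v1: center (-7/12, -7/12), radius 1/72; v2: center (-11/24, -13/24), radius 1/54; v3: center (-11/24, -7/12), radius 1/60; v4: center (1/2, 0), radius 1/6; v5: center (-1/2, 1/2), radius 1/6
They disagree, so not equal.


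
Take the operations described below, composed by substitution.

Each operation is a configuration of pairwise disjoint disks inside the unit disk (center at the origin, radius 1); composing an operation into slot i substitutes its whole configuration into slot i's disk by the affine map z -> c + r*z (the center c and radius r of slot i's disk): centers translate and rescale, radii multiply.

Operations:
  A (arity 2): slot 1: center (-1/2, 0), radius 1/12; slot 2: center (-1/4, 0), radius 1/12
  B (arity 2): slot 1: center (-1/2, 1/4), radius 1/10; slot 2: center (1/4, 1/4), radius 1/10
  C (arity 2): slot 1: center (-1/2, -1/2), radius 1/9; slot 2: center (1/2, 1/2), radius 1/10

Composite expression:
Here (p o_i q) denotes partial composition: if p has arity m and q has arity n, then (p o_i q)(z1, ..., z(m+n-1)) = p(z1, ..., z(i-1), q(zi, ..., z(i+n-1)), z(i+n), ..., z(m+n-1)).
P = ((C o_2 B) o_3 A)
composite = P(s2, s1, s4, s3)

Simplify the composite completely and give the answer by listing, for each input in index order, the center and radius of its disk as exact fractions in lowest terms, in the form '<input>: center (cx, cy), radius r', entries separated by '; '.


s1: center (9/20, 21/40), radius 1/100; s2: center (-1/2, -1/2), radius 1/9; s3: center (209/400, 21/40), radius 1/1200; s4: center (13/25, 21/40), radius 1/1200

Follow each s-input down from C: c' goes to c + r*c', radius to r*r'.
for s2, the 1-step affine chain lands on center (-1/2, -1/2), radius 1/9
for s1, the 2-step affine chain lands on center (9/20, 21/40), radius 1/100
for s4, the 3-step affine chain lands on center (13/25, 21/40), radius 1/1200
for s3, the 3-step affine chain lands on center (209/400, 21/40), radius 1/1200


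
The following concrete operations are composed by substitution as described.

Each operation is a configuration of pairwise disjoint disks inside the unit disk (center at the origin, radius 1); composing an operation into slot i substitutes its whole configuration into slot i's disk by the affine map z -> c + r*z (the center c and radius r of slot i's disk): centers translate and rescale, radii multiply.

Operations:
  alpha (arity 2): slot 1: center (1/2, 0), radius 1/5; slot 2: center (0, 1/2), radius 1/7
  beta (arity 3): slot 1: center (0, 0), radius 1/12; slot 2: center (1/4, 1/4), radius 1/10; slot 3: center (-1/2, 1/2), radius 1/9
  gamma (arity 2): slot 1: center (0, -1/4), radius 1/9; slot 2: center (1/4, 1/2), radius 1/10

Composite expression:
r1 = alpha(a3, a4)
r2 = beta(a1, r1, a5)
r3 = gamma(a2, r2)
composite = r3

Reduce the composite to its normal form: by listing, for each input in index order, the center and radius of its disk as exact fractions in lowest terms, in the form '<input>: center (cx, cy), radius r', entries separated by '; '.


Below gamma, radii multiply path by path; the a-disk centers shift.
input a2: applying the 1 nested substitution gives center (0, -1/4), radius 1/9
input a1: applying the 2 nested substitutions gives center (1/4, 1/2), radius 1/120
input a3: applying the 3 nested substitutions gives center (7/25, 21/40), radius 1/500
input a4: applying the 3 nested substitutions gives center (11/40, 53/100), radius 1/700
input a5: applying the 2 nested substitutions gives center (1/5, 11/20), radius 1/90

a1: center (1/4, 1/2), radius 1/120; a2: center (0, -1/4), radius 1/9; a3: center (7/25, 21/40), radius 1/500; a4: center (11/40, 53/100), radius 1/700; a5: center (1/5, 11/20), radius 1/90


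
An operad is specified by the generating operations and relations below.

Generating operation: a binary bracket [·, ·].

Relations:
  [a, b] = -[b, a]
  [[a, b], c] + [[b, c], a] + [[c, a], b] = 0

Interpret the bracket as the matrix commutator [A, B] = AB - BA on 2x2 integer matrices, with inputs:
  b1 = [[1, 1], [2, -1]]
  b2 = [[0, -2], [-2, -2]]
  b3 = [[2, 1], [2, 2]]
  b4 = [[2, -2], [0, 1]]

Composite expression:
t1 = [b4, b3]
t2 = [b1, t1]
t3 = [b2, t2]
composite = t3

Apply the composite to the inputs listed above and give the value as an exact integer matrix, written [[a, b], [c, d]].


[[44, 4], [40, -44]]

[b4, b3] = [[-4, 1], [-2, 4]]
[b1, [b4, b3]] = [[-4, 10], [-12, 4]]
[b2, [b1, [b4, b3]]] = [[44, 4], [40, -44]]


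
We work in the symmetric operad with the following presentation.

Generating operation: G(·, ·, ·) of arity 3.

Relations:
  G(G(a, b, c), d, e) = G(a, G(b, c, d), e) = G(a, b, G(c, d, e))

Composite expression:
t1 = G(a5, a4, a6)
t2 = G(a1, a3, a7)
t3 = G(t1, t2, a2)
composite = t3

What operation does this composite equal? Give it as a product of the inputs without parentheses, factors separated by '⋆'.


a5 ⋆ a4 ⋆ a6 ⋆ a1 ⋆ a3 ⋆ a7 ⋆ a2

Every regrouping of G is equal, so read the a-inputs in written order.
G(a5, a4, a6) reduces to a5 ⋆ a4 ⋆ a6
G(a1, a3, a7) reduces to a1 ⋆ a3 ⋆ a7
G(G(a5, a4, a6), G(a1, a3, a7), a2) reduces to a5 ⋆ a4 ⋆ a6 ⋆ a1 ⋆ a3 ⋆ a7 ⋆ a2


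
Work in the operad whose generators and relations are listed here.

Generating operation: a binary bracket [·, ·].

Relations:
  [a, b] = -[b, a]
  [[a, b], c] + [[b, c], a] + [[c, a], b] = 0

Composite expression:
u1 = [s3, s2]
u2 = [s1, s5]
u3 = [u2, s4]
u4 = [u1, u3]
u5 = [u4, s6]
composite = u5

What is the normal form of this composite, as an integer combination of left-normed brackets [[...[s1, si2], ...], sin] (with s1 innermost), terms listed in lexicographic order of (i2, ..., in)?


Antisymmetry and Jacobi reduce to s1-anchored left-normed brackets.
Composite bracket: [[[s3, s2], [[s1, s5], s4]], s6]
Full expansion: 32 signed words from ab - ba (2^5 = 32).
Collect the words opening with s1:
  s1s5s4s2s3s6 (sign +1) contributes +[[[[[s1, s5], s4], s2], s3], s6]
  s1s5s4s3s2s6 (sign -1) contributes -[[[[[s1, s5], s4], s3], s2], s6]

[[[[[s1, s5], s4], s2], s3], s6] - [[[[[s1, s5], s4], s3], s2], s6]


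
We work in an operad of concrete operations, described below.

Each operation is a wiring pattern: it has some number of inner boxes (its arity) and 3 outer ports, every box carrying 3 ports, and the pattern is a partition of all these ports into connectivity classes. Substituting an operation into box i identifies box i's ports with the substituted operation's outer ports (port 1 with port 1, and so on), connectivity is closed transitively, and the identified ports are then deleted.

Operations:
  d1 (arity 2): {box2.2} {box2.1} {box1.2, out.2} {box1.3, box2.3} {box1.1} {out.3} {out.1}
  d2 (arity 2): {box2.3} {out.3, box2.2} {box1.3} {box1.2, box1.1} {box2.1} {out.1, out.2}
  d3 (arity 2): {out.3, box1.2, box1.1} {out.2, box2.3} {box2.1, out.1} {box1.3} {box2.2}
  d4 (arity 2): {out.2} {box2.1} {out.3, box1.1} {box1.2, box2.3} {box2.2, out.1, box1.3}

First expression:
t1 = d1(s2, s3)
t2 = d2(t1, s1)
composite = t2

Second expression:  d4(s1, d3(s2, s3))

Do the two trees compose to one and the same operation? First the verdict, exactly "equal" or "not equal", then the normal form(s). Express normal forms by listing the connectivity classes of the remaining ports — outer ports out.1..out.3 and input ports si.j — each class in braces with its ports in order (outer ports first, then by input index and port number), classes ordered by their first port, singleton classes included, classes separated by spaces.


Reducing the first expression gives {out.1, out.2} {out.3, s1.2} {s1.1} {s1.3} {s2.1} {s2.2} {s2.3, s3.3} {s3.1} {s3.2}
Reducing the second expression gives {out.1, s1.3, s3.3} {out.2} {out.3, s1.1} {s1.2, s2.1, s2.2} {s2.3} {s3.1} {s3.2}
Different reductions; not equal.

not equal; first: {out.1, out.2} {out.3, s1.2} {s1.1} {s1.3} {s2.1} {s2.2} {s2.3, s3.3} {s3.1} {s3.2}; second: {out.1, s1.3, s3.3} {out.2} {out.3, s1.1} {s1.2, s2.1, s2.2} {s2.3} {s3.1} {s3.2}


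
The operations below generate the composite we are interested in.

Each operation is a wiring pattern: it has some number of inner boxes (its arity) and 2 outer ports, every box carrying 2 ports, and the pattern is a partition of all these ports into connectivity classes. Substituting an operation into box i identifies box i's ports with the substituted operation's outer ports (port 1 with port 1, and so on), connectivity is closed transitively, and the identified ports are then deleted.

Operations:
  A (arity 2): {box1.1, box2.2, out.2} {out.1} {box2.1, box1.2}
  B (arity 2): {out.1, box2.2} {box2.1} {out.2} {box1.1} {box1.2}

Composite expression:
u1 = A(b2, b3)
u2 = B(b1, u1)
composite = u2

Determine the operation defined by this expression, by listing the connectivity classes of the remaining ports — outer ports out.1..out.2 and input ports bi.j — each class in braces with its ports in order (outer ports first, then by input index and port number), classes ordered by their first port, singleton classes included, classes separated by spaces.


{out.1, b2.1, b3.2} {out.2} {b1.1} {b1.2} {b2.2, b3.1}


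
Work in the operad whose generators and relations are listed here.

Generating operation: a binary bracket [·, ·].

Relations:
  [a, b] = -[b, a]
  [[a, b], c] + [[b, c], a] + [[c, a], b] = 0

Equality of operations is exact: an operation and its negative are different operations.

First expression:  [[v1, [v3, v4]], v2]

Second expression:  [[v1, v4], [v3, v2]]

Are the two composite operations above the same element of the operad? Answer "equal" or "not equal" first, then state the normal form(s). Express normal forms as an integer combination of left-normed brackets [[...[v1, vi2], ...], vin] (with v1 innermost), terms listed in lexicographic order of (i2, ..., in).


not equal: they reduce to [[[v1, v3], v4], v2] - [[[v1, v4], v3], v2] and -[[[v1, v4], v2], v3] + [[[v1, v4], v3], v2]

In normal form, the first expression is [[[v1, v3], v4], v2] - [[[v1, v4], v3], v2]
In normal form, the second expression is -[[[v1, v4], v2], v3] + [[[v1, v4], v3], v2]
Distinct normal forms: not equal.


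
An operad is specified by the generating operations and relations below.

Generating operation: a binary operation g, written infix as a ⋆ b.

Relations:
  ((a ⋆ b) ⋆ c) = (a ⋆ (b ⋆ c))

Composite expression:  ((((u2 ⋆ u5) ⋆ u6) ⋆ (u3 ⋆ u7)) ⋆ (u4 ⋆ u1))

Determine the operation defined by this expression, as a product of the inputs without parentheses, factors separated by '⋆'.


u2 ⋆ u5 ⋆ u6 ⋆ u3 ⋆ u7 ⋆ u4 ⋆ u1

Key point: g is associative — brackets drop, the u-order remains.
(u2 ⋆ u5) linearizes to u2 ⋆ u5
((u2 ⋆ u5) ⋆ u6) linearizes to u2 ⋆ u5 ⋆ u6
(u3 ⋆ u7) linearizes to u3 ⋆ u7
(((u2 ⋆ u5) ⋆ u6) ⋆ (u3 ⋆ u7)) linearizes to u2 ⋆ u5 ⋆ u6 ⋆ u3 ⋆ u7
(u4 ⋆ u1) linearizes to u4 ⋆ u1
((((u2 ⋆ u5) ⋆ u6) ⋆ (u3 ⋆ u7)) ⋆ (u4 ⋆ u1)) linearizes to u2 ⋆ u5 ⋆ u6 ⋆ u3 ⋆ u7 ⋆ u4 ⋆ u1


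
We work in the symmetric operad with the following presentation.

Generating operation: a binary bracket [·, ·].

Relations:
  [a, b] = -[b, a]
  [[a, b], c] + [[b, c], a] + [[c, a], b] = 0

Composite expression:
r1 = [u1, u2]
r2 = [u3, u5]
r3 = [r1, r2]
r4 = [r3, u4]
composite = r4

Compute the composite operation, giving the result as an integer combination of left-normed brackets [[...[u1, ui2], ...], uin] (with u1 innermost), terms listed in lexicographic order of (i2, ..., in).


[[[[u1, u2], u3], u5], u4] - [[[[u1, u2], u5], u3], u4]

A multilinear Lie element is pinned by u1-initial words (u1 innermost).
Composite bracket: [[[u1, u2], [u3, u5]], u4]
Full expansion: 16 signed words from ab - ba (2^4 = 16).
The u1-initial words carry the normal form:
  sign of u1u2u3u5u4 is +1, so it contributes +[[[[u1, u2], u3], u5], u4]
  sign of u1u2u5u3u4 is -1, so it contributes -[[[[u1, u2], u5], u3], u4]


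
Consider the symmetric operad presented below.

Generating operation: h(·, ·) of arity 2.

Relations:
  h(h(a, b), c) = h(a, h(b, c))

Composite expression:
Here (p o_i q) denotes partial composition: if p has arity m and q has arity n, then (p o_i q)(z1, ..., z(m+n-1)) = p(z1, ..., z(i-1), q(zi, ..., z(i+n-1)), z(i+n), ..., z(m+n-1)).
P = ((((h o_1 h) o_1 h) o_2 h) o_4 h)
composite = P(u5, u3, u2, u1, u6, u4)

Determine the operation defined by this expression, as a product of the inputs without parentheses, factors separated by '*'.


u5 * u3 * u2 * u1 * u6 * u4

Under associativity of h, the answer is the u's in reading order.
h(u3, u2) unparenthesizes to u3 * u2
h(u5, h(u3, u2)) unparenthesizes to u5 * u3 * u2
h(u1, u6) unparenthesizes to u1 * u6
h(h(u5, h(u3, u2)), h(u1, u6)) unparenthesizes to u5 * u3 * u2 * u1 * u6
h(h(h(u5, h(u3, u2)), h(u1, u6)), u4) unparenthesizes to u5 * u3 * u2 * u1 * u6 * u4


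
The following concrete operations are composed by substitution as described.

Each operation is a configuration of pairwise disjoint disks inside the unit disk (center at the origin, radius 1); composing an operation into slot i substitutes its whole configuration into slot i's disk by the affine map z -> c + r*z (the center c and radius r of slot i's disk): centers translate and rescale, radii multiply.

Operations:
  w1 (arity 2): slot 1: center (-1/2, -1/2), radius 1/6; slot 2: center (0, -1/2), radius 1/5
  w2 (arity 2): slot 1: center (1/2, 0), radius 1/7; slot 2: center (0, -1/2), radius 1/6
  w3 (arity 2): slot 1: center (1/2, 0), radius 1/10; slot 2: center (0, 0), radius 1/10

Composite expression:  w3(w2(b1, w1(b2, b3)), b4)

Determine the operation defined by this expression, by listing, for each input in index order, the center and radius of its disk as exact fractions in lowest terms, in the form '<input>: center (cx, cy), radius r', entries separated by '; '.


b1: center (11/20, 0), radius 1/70; b2: center (59/120, -7/120), radius 1/360; b3: center (1/2, -7/120), radius 1/300; b4: center (0, 0), radius 1/10

Follow each b-input down from w3: c' goes to c + r*c', radius to r*r'.
input b1: applying the 2 nested substitutions gives center (11/20, 0), radius 1/70
input b2: applying the 3 nested substitutions gives center (59/120, -7/120), radius 1/360
input b3: applying the 3 nested substitutions gives center (1/2, -7/120), radius 1/300
input b4: applying the 1 nested substitution gives center (0, 0), radius 1/10


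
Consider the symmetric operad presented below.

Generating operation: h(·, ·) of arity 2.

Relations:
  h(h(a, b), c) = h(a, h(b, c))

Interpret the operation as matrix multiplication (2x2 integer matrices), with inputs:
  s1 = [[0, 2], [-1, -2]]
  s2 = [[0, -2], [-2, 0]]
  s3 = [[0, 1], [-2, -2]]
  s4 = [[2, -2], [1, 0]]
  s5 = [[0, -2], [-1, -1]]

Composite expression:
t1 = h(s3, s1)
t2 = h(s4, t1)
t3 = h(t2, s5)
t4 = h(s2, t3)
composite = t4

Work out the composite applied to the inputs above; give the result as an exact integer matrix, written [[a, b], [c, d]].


h(s3, s1) = [[-1, -2], [2, 0]]
h(s4, h(s3, s1)) = [[-6, -4], [-1, -2]]
h(h(s4, h(s3, s1)), s5) = [[4, 16], [2, 4]]
h(s2, h(h(s4, h(s3, s1)), s5)) = [[-4, -8], [-8, -32]]

[[-4, -8], [-8, -32]]


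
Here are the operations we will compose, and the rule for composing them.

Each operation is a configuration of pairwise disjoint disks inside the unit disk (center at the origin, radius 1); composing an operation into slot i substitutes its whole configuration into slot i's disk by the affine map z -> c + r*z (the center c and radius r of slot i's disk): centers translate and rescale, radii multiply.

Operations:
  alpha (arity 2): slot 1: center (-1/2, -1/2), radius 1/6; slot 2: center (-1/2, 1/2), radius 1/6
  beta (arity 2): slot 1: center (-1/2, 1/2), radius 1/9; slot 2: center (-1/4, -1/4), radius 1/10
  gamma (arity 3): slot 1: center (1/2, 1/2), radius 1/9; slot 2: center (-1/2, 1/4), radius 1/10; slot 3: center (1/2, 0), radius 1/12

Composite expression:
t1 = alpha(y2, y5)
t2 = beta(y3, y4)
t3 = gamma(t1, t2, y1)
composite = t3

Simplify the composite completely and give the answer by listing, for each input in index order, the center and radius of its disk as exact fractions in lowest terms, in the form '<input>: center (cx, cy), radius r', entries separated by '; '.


y1: center (1/2, 0), radius 1/12; y2: center (4/9, 4/9), radius 1/54; y3: center (-11/20, 3/10), radius 1/90; y4: center (-21/40, 9/40), radius 1/100; y5: center (4/9, 5/9), radius 1/54

Only the slot chain above each y matters under gamma; compose those maps.
input y2: composing its 2 substitution steps yields center (4/9, 4/9), radius 1/54
input y5: composing its 2 substitution steps yields center (4/9, 5/9), radius 1/54
input y3: composing its 2 substitution steps yields center (-11/20, 3/10), radius 1/90
input y4: composing its 2 substitution steps yields center (-21/40, 9/40), radius 1/100
input y1: composing its 1 substitution step yields center (1/2, 0), radius 1/12
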